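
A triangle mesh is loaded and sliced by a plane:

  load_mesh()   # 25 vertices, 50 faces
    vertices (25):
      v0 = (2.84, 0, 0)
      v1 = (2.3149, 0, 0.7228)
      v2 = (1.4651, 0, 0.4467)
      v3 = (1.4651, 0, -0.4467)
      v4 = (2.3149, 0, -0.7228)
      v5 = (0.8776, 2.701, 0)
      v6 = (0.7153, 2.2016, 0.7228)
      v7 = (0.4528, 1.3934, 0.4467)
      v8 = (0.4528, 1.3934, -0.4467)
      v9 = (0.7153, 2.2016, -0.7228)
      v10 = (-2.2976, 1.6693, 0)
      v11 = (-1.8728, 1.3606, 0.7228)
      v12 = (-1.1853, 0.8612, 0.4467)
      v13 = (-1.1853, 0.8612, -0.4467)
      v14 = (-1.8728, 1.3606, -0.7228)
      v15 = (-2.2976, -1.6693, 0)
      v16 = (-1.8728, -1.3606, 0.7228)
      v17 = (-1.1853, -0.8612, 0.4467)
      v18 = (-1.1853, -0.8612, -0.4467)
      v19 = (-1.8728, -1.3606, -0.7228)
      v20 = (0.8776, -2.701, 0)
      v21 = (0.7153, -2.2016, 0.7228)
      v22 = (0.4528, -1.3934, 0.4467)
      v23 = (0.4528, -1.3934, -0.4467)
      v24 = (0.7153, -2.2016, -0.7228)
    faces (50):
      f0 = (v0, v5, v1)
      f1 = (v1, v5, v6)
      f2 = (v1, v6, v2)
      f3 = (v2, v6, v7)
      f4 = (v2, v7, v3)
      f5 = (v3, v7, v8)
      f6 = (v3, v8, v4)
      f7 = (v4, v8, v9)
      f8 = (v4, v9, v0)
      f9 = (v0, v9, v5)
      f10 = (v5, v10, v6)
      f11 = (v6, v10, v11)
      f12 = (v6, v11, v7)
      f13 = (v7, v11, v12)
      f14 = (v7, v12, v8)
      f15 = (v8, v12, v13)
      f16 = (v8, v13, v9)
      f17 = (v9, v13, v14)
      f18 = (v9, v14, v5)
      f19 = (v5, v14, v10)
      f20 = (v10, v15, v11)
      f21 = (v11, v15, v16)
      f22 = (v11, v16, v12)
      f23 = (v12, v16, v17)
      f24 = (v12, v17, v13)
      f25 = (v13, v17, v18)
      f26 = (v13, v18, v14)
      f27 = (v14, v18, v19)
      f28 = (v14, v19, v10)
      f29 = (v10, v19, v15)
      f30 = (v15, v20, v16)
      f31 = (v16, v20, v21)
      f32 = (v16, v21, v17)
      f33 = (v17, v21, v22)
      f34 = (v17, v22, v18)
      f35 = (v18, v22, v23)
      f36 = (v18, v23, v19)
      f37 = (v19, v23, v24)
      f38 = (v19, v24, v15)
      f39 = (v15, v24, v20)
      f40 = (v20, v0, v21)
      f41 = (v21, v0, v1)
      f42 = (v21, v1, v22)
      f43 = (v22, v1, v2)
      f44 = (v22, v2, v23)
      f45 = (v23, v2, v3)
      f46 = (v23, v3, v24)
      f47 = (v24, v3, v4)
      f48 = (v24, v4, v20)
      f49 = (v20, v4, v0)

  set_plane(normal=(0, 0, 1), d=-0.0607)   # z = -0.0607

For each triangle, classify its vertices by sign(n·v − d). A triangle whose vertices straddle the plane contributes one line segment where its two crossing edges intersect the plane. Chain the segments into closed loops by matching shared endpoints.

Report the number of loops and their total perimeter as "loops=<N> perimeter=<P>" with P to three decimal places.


Straddling triangles (20 of 50):
  (v2,v7,v3) [++-] → (1.02773, 0.602029, -0.0607)–(1.4651, 0, -0.0607)  len=0.7441
  (v3,v7,v8) [-+-] → (1.02773, 0.602029, -0.0607)–(0.4528, 1.3934, -0.0607)  len=0.9782
  (v4,v9,v0) [--+] → (2.66157, 0.184888, -0.0607)–(2.7959, 0, -0.0607)  len=0.2285
  (v0,v9,v5) [+-+] → (2.66157, 0.184888, -0.0607)–(0.86397, 2.65906, -0.0607)  len=3.0583
  (v7,v12,v8) [++-] → (-0.254953, 1.16346, -0.0607)–(0.4528, 1.3934, -0.0607)  len=0.7442
  (v8,v12,v13) [-+-] → (-0.254953, 1.16346, -0.0607)–(-1.1853, 0.8612, -0.0607)  len=0.9782
  (v9,v14,v5) [--+] → (0.646624, 2.58843, -0.0607)–(0.86397, 2.65906, -0.0607)  len=0.2285
  (v5,v14,v10) [+-+] → (0.646624, 2.58843, -0.0607)–(-2.26193, 1.64338, -0.0607)  len=3.0582
  (v12,v17,v13) [++-] → (-1.1853, 0.117024, -0.0607)–(-1.1853, 0.8612, -0.0607)  len=0.7442
  (v13,v17,v18) [-+-] → (-1.1853, 0.117024, -0.0607)–(-1.1853, -0.8612, -0.0607)  len=0.9782
  (v14,v19,v10) [--+] → (-2.26193, 1.41485, -0.0607)–(-2.26193, 1.64338, -0.0607)  len=0.2285
  (v10,v19,v15) [+-+] → (-2.26193, 1.41485, -0.0607)–(-2.26193, -1.64338, -0.0607)  len=3.0582
  (v17,v22,v18) [++-] → (-0.477547, -1.09114, -0.0607)–(-1.1853, -0.8612, -0.0607)  len=0.7442
  (v18,v22,v23) [-+-] → (-0.477547, -1.09114, -0.0607)–(0.4528, -1.3934, -0.0607)  len=0.9782
  (v19,v24,v15) [--+] → (-2.04458, -1.714, -0.0607)–(-2.26193, -1.64338, -0.0607)  len=0.2285
  (v15,v24,v20) [+-+] → (-2.04458, -1.714, -0.0607)–(0.86397, -2.65906, -0.0607)  len=3.0582
  (v22,v2,v23) [++-] → (0.890172, -0.791371, -0.0607)–(0.4528, -1.3934, -0.0607)  len=0.7441
  (v23,v2,v3) [-+-] → (0.890172, -0.791371, -0.0607)–(1.4651, 0, -0.0607)  len=0.9782
  (v24,v4,v20) [--+] → (0.998303, -2.47417, -0.0607)–(0.86397, -2.65906, -0.0607)  len=0.2285
  (v20,v4,v0) [+-+] → (0.998303, -2.47417, -0.0607)–(2.7959, 0, -0.0607)  len=3.0583

Chained into 2 loop(s):
  loop 1: 10 segments, perimeter = 8.6118
  loop 2: 10 segments, perimeter = 16.4339
Total perimeter = 25.046

loops=2 perimeter=25.046


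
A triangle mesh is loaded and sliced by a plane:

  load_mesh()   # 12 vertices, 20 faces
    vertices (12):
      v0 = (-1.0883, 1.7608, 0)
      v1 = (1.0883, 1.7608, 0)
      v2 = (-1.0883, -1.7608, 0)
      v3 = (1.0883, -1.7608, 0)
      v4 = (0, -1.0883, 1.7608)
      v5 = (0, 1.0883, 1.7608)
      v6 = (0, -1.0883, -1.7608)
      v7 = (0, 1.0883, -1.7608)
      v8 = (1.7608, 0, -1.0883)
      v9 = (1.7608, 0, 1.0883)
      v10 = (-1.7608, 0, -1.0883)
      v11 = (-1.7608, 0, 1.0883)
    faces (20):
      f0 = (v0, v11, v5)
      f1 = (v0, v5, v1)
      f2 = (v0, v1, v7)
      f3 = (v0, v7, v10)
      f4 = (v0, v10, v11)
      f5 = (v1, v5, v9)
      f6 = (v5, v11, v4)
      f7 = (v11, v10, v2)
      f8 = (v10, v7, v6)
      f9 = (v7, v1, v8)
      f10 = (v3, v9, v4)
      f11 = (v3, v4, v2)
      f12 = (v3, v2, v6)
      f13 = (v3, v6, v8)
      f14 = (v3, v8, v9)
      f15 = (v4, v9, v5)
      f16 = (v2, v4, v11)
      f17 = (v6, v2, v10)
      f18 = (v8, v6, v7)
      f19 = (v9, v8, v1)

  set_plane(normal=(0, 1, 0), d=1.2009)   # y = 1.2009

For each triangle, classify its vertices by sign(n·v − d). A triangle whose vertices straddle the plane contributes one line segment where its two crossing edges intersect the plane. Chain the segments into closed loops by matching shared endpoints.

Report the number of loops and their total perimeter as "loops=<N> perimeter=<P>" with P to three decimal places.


loops=1 perimeter=8.448

Straddling triangles (8 of 20):
  (v0,v11,v5) [+--] → (-1.30214, 1.2009, 0.346058)–(-0.182219, 1.2009, 1.46598)  len=1.5838
  (v0,v5,v1) [+-+] → (-0.182219, 1.2009, 1.46598)–(0.182219, 1.2009, 1.46598)  len=0.3644
  (v0,v1,v7) [++-] → (0.182219, 1.2009, -1.46598)–(-0.182219, 1.2009, -1.46598)  len=0.3644
  (v0,v7,v10) [+--] → (-0.182219, 1.2009, -1.46598)–(-1.30214, 1.2009, -0.346058)  len=1.5838
  (v0,v10,v11) [+--] → (-1.30214, 1.2009, -0.346058)–(-1.30214, 1.2009, 0.346058)  len=0.6921
  (v1,v5,v9) [+--] → (0.182219, 1.2009, 1.46598)–(1.30214, 1.2009, 0.346058)  len=1.5838
  (v7,v1,v8) [-+-] → (0.182219, 1.2009, -1.46598)–(1.30214, 1.2009, -0.346058)  len=1.5838
  (v9,v8,v1) [--+] → (1.30214, 1.2009, -0.346058)–(1.30214, 1.2009, 0.346058)  len=0.6921

Chained into 1 loop(s):
  loop 1: 8 segments, perimeter = 8.4483
Total perimeter = 8.448


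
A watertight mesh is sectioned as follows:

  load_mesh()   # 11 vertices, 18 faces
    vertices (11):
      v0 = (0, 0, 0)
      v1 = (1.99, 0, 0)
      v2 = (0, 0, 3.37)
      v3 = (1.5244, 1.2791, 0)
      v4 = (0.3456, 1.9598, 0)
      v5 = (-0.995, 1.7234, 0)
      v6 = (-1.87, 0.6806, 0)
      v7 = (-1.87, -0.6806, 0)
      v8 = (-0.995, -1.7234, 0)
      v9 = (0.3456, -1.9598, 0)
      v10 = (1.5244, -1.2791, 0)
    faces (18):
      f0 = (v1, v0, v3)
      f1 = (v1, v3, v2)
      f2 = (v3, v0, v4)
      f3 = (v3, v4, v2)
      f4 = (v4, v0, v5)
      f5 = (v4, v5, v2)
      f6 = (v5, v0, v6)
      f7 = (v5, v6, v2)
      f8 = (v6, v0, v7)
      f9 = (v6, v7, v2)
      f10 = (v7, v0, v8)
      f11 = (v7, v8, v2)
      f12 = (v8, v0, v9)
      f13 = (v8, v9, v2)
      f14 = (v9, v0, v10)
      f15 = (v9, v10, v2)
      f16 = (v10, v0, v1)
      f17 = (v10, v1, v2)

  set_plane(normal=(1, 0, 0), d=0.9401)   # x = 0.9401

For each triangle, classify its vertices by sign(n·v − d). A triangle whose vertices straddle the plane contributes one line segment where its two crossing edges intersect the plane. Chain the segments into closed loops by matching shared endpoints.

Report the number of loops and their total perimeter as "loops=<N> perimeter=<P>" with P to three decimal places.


Straddling triangles (8 of 18):
  (v1,v0,v3) [+-+] → (0.9401, 0, 0)–(0.9401, 0.788823, 0)  len=0.7888
  (v1,v3,v2) [++-] → (0.9401, 0.788823, 1.29172)–(0.9401, 0, 1.77797)  len=0.9267
  (v3,v0,v4) [+--] → (0.9401, 0.788823, 0)–(0.9401, 1.6165, 0)  len=0.8277
  (v3,v4,v2) [+--] → (0.9401, 1.6165, 0)–(0.9401, 0.788823, 1.29172)  len=1.5341
  (v9,v0,v10) [--+] → (0.9401, -0.788823, 0)–(0.9401, -1.6165, 0)  len=0.8277
  (v9,v10,v2) [-+-] → (0.9401, -1.6165, 0)–(0.9401, -0.788823, 1.29172)  len=1.5341
  (v10,v0,v1) [+-+] → (0.9401, -0.788823, 0)–(0.9401, 0, 0)  len=0.7888
  (v10,v1,v2) [++-] → (0.9401, 0, 1.77797)–(0.9401, -0.788823, 1.29172)  len=0.9267

Chained into 1 loop(s):
  loop 1: 8 segments, perimeter = 8.1546
Total perimeter = 8.155

loops=1 perimeter=8.155


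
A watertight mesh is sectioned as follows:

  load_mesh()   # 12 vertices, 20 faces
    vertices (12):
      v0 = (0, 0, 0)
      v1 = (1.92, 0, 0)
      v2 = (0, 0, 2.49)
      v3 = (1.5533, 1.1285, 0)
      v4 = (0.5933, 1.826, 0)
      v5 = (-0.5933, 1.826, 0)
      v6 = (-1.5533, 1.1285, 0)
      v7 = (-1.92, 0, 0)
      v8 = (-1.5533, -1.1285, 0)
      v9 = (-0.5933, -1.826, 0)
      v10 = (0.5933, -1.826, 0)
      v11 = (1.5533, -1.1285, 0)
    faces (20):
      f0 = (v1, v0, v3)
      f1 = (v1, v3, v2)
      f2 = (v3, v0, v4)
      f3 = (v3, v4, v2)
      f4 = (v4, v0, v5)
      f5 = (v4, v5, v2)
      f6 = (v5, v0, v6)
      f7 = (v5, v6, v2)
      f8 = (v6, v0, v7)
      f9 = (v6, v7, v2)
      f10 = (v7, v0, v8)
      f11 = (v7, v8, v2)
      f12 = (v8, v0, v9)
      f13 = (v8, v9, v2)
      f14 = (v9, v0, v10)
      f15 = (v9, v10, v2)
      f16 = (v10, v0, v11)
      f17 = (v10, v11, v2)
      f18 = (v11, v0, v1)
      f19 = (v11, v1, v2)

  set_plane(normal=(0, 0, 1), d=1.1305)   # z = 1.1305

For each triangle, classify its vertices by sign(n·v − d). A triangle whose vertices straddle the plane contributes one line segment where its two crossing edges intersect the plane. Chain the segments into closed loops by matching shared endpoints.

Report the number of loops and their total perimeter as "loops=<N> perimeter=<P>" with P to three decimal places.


Straddling triangles (10 of 20):
  (v1,v3,v2) [--+] → (0.848077, 0.616143, 1.1305)–(1.04829, 0, 1.1305)  len=0.6479
  (v3,v4,v2) [--+] → (0.323932, 0.996967, 1.1305)–(0.848077, 0.616143, 1.1305)  len=0.6479
  (v4,v5,v2) [--+] → (-0.323932, 0.996967, 1.1305)–(0.323932, 0.996967, 1.1305)  len=0.6479
  (v5,v6,v2) [--+] → (-0.848077, 0.616143, 1.1305)–(-0.323932, 0.996967, 1.1305)  len=0.6479
  (v6,v7,v2) [--+] → (-1.04829, 0, 1.1305)–(-0.848077, 0.616143, 1.1305)  len=0.6479
  (v7,v8,v2) [--+] → (-0.848077, -0.616143, 1.1305)–(-1.04829, 0, 1.1305)  len=0.6479
  (v8,v9,v2) [--+] → (-0.323932, -0.996967, 1.1305)–(-0.848077, -0.616143, 1.1305)  len=0.6479
  (v9,v10,v2) [--+] → (0.323932, -0.996967, 1.1305)–(-0.323932, -0.996967, 1.1305)  len=0.6479
  (v10,v11,v2) [--+] → (0.848077, -0.616143, 1.1305)–(0.323932, -0.996967, 1.1305)  len=0.6479
  (v11,v1,v2) [--+] → (1.04829, 0, 1.1305)–(0.848077, -0.616143, 1.1305)  len=0.6479

Chained into 1 loop(s):
  loop 1: 10 segments, perimeter = 6.4787
Total perimeter = 6.479

loops=1 perimeter=6.479


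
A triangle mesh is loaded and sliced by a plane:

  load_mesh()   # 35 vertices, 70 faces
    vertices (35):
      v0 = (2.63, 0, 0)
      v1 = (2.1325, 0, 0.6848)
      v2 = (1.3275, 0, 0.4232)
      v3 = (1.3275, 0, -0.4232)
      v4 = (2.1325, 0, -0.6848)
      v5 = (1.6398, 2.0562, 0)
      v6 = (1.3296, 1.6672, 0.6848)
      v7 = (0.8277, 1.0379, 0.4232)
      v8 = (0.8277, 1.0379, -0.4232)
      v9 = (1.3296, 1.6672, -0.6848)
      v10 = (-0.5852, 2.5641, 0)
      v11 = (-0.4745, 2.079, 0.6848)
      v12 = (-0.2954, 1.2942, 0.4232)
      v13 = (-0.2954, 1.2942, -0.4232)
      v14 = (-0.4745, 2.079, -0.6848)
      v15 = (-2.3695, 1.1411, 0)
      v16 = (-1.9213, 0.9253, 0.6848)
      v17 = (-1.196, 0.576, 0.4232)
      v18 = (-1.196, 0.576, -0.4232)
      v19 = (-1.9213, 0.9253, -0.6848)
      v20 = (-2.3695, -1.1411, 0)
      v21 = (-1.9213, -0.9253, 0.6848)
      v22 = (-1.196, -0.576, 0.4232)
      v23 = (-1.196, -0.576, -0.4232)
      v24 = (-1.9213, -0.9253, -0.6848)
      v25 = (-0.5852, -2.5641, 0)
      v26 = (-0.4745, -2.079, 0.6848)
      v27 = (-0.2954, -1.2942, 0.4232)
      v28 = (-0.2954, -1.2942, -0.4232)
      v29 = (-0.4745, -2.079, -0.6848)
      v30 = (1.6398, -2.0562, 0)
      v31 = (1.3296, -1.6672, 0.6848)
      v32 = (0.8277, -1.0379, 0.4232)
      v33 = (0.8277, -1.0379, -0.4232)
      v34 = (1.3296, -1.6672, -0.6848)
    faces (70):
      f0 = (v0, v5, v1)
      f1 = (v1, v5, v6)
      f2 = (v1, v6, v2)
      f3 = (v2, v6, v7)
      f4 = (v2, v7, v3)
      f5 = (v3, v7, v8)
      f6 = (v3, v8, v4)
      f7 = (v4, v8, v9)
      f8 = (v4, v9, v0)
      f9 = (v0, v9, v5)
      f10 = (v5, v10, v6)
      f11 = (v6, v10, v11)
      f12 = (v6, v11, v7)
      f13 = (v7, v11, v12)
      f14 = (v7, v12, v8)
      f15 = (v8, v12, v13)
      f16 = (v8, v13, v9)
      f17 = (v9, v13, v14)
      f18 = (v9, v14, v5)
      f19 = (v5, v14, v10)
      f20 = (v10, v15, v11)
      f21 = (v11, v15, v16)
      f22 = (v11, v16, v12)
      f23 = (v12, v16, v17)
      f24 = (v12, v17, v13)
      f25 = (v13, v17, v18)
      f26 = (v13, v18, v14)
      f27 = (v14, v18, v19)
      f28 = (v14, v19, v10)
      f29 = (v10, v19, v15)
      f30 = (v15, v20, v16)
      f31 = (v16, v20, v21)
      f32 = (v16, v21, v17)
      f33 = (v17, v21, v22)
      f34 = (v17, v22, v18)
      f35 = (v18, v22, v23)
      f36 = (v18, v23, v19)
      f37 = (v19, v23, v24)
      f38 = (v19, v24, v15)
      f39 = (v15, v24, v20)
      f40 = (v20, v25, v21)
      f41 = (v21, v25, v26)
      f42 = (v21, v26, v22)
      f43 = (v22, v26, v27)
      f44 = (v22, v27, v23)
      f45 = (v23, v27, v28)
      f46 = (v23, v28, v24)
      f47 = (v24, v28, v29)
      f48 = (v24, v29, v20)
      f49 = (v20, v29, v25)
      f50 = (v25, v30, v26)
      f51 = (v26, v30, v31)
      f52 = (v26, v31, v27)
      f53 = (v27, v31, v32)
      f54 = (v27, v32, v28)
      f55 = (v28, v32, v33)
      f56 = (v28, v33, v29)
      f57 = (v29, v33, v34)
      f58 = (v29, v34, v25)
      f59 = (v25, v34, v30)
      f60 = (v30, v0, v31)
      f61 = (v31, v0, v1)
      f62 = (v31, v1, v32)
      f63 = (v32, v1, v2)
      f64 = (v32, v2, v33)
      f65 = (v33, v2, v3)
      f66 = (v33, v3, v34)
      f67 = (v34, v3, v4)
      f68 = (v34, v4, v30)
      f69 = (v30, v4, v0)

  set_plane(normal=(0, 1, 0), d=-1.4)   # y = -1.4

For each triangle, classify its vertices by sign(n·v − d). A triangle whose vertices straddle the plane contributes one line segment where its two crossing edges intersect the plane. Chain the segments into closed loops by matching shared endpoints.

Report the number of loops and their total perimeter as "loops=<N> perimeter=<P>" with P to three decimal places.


loops=1 perimeter=9.342

Straddling triangles (18 of 70):
  (v20,v25,v21) [+-+] → (-2.04487, -1.4, 0)–(-1.53428, -1.4, 0.486439)  len=0.7052
  (v21,v25,v26) [+--] → (-1.53428, -1.4, 0.486439)–(-1.326, -1.4, 0.6848)  len=0.2876
  (v21,v26,v22) [+-+] → (-1.326, -1.4, 0.6848)–(-0.800447, -1.4, 0.566619)  len=0.5387
  (v22,v26,v27) [+-+] → (-0.800447, -1.4, 0.566619)–(-0.319545, -1.4, 0.458467)  len=0.4929
  (v24,v28,v29) [++-] → (-0.319545, -1.4, -0.458467)–(-1.326, -1.4, -0.6848)  len=1.0316
  (v24,v29,v20) [+-+] → (-1.326, -1.4, -0.6848)–(-1.8464, -1.4, -0.189034)  len=0.7187
  (v20,v29,v25) [+--] → (-1.8464, -1.4, -0.189034)–(-2.04487, -1.4, 0)  len=0.2741
  (v26,v31,v27) [--+] → (0.165525, -1.4, 0.497402)–(-0.319545, -1.4, 0.458467)  len=0.4866
  (v27,v31,v32) [+-+] → (0.165525, -1.4, 0.497402)–(1.11649, -1.4, 0.573725)  len=0.9540
  (v28,v33,v29) [++-] → (0.374788, -1.4, -0.514186)–(-0.319545, -1.4, -0.458467)  len=0.6966
  (v29,v33,v34) [-+-] → (0.374788, -1.4, -0.514186)–(1.11649, -1.4, -0.573725)  len=0.7441
  (v30,v0,v31) [-+-] → (1.9558, -1.4, 0)–(1.53801, -1.4, 0.575048)  len=0.7108
  (v31,v0,v1) [-++] → (1.53801, -1.4, 0.575048)–(1.45828, -1.4, 0.6848)  len=0.1357
  (v31,v1,v32) [-++] → (1.45828, -1.4, 0.6848)–(1.11649, -1.4, 0.573725)  len=0.3594
  (v33,v3,v34) [++-] → (1.32926, -1.4, -0.642874)–(1.11649, -1.4, -0.573725)  len=0.2237
  (v34,v3,v4) [-++] → (1.32926, -1.4, -0.642874)–(1.45828, -1.4, -0.6848)  len=0.1357
  (v34,v4,v30) [-+-] → (1.45828, -1.4, -0.6848)–(1.79704, -1.4, -0.218542)  len=0.5763
  (v30,v4,v0) [-++] → (1.79704, -1.4, -0.218542)–(1.9558, -1.4, 0)  len=0.2701

Chained into 1 loop(s):
  loop 1: 18 segments, perimeter = 9.3418
Total perimeter = 9.342


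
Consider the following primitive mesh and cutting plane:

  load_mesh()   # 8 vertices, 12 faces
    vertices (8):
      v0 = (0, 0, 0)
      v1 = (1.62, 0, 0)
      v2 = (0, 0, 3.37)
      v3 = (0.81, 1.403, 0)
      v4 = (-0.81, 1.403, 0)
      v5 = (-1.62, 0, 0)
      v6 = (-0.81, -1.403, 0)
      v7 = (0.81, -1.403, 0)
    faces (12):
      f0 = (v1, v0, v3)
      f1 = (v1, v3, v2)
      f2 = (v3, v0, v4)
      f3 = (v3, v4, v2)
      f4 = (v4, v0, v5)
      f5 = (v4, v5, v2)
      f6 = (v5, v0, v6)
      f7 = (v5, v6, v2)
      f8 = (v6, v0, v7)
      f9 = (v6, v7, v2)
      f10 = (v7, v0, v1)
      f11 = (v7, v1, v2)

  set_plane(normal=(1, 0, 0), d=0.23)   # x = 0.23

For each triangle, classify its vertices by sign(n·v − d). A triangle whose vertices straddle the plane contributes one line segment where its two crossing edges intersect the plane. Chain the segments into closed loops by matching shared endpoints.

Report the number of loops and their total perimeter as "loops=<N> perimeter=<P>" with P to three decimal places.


Straddling triangles (8 of 12):
  (v1,v0,v3) [+-+] → (0.23, 0, 0)–(0.23, 0.398383, 0)  len=0.3984
  (v1,v3,v2) [++-] → (0.23, 0.398383, 2.41309)–(0.23, 0, 2.89154)  len=0.6226
  (v3,v0,v4) [+--] → (0.23, 0.398383, 0)–(0.23, 1.403, 0)  len=1.0046
  (v3,v4,v2) [+--] → (0.23, 1.403, 0)–(0.23, 0.398383, 2.41309)  len=2.6139
  (v6,v0,v7) [--+] → (0.23, -0.398383, 0)–(0.23, -1.403, 0)  len=1.0046
  (v6,v7,v2) [-+-] → (0.23, -1.403, 0)–(0.23, -0.398383, 2.41309)  len=2.6139
  (v7,v0,v1) [+-+] → (0.23, -0.398383, 0)–(0.23, 0, 0)  len=0.3984
  (v7,v1,v2) [++-] → (0.23, 0, 2.89154)–(0.23, -0.398383, 2.41309)  len=0.6226

Chained into 1 loop(s):
  loop 1: 8 segments, perimeter = 9.2789
Total perimeter = 9.279

loops=1 perimeter=9.279


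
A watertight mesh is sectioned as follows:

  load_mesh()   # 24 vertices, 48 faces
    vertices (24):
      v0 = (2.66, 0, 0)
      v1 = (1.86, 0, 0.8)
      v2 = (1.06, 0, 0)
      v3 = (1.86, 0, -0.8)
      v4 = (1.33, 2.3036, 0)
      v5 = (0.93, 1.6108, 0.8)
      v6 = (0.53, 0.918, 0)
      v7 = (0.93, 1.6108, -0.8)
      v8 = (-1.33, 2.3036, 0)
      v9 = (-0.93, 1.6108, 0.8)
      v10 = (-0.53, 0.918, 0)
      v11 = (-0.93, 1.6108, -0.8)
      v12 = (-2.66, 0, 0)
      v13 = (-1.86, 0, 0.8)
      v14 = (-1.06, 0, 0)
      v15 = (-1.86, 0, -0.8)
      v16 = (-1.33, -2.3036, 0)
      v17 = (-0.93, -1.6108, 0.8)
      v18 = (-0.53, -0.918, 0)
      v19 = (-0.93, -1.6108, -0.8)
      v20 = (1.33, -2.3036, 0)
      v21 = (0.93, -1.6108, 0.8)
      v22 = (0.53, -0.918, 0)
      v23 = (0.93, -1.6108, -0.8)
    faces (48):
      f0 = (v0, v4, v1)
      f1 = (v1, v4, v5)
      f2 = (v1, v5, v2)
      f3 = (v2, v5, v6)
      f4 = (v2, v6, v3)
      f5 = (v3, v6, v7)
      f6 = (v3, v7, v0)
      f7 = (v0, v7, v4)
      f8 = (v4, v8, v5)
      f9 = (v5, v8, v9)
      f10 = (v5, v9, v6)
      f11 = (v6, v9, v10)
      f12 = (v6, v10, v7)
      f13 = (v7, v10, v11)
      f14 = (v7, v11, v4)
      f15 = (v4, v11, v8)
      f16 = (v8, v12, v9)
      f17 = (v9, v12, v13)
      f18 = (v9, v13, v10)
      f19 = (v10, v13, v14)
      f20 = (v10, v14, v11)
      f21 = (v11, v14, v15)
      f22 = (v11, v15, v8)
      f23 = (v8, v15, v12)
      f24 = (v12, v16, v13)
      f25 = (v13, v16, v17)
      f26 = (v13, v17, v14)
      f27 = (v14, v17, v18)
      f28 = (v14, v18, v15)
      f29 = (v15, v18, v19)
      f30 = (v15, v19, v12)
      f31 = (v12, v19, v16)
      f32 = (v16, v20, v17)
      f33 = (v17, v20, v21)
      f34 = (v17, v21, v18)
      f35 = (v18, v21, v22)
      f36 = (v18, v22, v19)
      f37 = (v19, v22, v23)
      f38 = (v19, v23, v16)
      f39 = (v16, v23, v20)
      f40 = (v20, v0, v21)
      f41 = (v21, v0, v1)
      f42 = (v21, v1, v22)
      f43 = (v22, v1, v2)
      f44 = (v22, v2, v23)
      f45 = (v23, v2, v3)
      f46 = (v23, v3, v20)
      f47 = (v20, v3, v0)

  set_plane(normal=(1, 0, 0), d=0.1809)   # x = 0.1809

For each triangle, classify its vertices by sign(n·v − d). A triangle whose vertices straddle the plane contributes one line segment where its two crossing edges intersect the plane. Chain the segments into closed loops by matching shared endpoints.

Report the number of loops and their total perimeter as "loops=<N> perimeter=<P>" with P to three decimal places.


loops=2 perimeter=8.466

Straddling triangles (16 of 48):
  (v4,v8,v5) [+-+] → (0.1809, 2.3036, 0)–(0.1809, 1.84044, 0.534832)  len=0.7075
  (v5,v8,v9) [+--] → (0.1809, 1.84044, 0.534832)–(0.1809, 1.6108, 0.8)  len=0.3508
  (v5,v9,v6) [+-+] → (0.1809, 1.6108, 0.8)–(0.1809, 1.08366, 0.191288)  len=0.8052
  (v6,v9,v10) [+--] → (0.1809, 1.08366, 0.191288)–(0.1809, 0.918, 0)  len=0.2530
  (v6,v10,v7) [+-+] → (0.1809, 0.918, 0)–(0.1809, 1.25534, -0.389534)  len=0.5153
  (v7,v10,v11) [+--] → (0.1809, 1.25534, -0.389534)–(0.1809, 1.6108, -0.8)  len=0.5430
  (v7,v11,v4) [+-+] → (0.1809, 1.6108, -0.8)–(0.1809, 1.95134, -0.406761)  len=0.5202
  (v4,v11,v8) [+--] → (0.1809, 1.95134, -0.406761)–(0.1809, 2.3036, 0)  len=0.5381
  (v16,v20,v17) [-+-] → (0.1809, -2.3036, 0)–(0.1809, -1.95134, 0.406761)  len=0.5381
  (v17,v20,v21) [-++] → (0.1809, -1.95134, 0.406761)–(0.1809, -1.6108, 0.8)  len=0.5202
  (v17,v21,v18) [-+-] → (0.1809, -1.6108, 0.8)–(0.1809, -1.25534, 0.389534)  len=0.5430
  (v18,v21,v22) [-++] → (0.1809, -1.25534, 0.389534)–(0.1809, -0.918, 0)  len=0.5153
  (v18,v22,v19) [-+-] → (0.1809, -0.918, 0)–(0.1809, -1.08366, -0.191288)  len=0.2530
  (v19,v22,v23) [-++] → (0.1809, -1.08366, -0.191288)–(0.1809, -1.6108, -0.8)  len=0.8052
  (v19,v23,v16) [-+-] → (0.1809, -1.6108, -0.8)–(0.1809, -1.84044, -0.534832)  len=0.3508
  (v16,v23,v20) [-++] → (0.1809, -1.84044, -0.534832)–(0.1809, -2.3036, 0)  len=0.7075

Chained into 2 loop(s):
  loop 1: 8 segments, perimeter = 4.2331
  loop 2: 8 segments, perimeter = 4.2331
Total perimeter = 8.466


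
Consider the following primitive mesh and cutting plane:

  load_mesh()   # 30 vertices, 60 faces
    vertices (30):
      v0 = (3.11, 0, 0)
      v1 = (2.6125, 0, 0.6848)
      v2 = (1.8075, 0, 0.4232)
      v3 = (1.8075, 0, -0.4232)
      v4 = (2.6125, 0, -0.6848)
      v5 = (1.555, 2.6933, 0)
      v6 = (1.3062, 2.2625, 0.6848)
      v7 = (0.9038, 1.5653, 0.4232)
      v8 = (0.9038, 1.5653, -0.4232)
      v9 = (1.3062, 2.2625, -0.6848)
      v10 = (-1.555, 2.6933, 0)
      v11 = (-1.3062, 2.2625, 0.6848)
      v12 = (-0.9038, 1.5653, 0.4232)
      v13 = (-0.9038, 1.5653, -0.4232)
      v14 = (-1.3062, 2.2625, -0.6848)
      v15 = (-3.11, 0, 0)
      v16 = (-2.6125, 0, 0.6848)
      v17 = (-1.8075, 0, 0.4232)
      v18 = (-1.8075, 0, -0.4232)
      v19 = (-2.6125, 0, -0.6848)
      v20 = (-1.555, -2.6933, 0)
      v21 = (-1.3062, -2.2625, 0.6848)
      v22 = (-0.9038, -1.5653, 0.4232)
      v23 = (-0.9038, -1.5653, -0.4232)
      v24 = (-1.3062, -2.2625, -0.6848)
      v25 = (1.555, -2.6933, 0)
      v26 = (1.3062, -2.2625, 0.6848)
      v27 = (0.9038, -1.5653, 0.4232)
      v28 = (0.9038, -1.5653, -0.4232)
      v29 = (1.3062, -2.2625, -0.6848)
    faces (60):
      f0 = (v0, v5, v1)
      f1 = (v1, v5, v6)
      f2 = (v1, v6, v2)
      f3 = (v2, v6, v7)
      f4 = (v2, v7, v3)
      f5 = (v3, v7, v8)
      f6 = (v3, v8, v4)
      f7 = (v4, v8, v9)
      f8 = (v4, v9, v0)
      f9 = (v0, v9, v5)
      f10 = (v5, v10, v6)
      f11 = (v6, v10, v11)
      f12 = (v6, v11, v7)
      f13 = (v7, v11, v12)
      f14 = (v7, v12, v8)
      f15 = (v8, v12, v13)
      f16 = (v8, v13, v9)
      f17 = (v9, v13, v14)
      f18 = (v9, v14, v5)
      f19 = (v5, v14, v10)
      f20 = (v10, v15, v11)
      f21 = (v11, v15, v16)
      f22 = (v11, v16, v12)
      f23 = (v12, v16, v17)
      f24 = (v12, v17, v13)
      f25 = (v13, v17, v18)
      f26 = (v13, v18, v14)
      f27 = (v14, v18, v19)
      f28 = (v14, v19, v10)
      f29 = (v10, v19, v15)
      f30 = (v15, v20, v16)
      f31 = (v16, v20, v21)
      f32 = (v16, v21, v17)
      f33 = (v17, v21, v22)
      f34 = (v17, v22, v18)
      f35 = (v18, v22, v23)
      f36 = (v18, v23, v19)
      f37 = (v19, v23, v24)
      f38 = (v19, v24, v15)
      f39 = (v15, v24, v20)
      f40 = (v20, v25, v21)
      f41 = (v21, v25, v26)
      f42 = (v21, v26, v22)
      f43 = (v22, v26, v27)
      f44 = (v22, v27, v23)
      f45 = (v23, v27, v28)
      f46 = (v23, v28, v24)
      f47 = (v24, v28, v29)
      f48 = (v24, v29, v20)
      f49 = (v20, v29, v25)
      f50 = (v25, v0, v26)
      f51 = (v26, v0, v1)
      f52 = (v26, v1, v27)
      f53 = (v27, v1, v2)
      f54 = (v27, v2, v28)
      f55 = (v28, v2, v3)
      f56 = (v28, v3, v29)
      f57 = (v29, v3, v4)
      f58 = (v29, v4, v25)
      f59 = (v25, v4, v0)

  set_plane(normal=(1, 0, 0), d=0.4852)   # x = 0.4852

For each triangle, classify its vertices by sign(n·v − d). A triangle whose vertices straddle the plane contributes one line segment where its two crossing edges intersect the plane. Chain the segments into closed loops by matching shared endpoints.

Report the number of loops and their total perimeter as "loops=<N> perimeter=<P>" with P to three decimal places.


Straddling triangles (20 of 60):
  (v5,v10,v6) [+-+] → (0.4852, 2.6933, 0)–(0.4852, 2.38611, 0.488302)  len=0.5769
  (v6,v10,v11) [+--] → (0.4852, 2.38611, 0.488302)–(0.4852, 2.2625, 0.6848)  len=0.2321
  (v6,v11,v7) [+-+] → (0.4852, 2.2625, 0.6848)–(0.4852, 1.69736, 0.47275)  len=0.6036
  (v7,v11,v12) [+--] → (0.4852, 1.69736, 0.47275)–(0.4852, 1.5653, 0.4232)  len=0.1410
  (v7,v12,v8) [+-+] → (0.4852, 1.5653, 0.4232)–(0.4852, 1.5653, -0.227193)  len=0.6504
  (v8,v12,v13) [+--] → (0.4852, 1.5653, -0.227193)–(0.4852, 1.5653, -0.4232)  len=0.1960
  (v8,v13,v9) [+-+] → (0.4852, 1.5653, -0.4232)–(0.4852, 2.00349, -0.587617)  len=0.4680
  (v9,v13,v14) [+--] → (0.4852, 2.00349, -0.587617)–(0.4852, 2.2625, -0.6848)  len=0.2766
  (v9,v14,v5) [+-+] → (0.4852, 2.2625, -0.6848)–(0.4852, 2.53222, -0.256046)  len=0.5065
  (v5,v14,v10) [+--] → (0.4852, 2.53222, -0.256046)–(0.4852, 2.6933, 0)  len=0.3025
  (v20,v25,v21) [-+-] → (0.4852, -2.6933, 0)–(0.4852, -2.53222, 0.256046)  len=0.3025
  (v21,v25,v26) [-++] → (0.4852, -2.53222, 0.256046)–(0.4852, -2.2625, 0.6848)  len=0.5065
  (v21,v26,v22) [-+-] → (0.4852, -2.2625, 0.6848)–(0.4852, -2.00349, 0.587617)  len=0.2766
  (v22,v26,v27) [-++] → (0.4852, -2.00349, 0.587617)–(0.4852, -1.5653, 0.4232)  len=0.4680
  (v22,v27,v23) [-+-] → (0.4852, -1.5653, 0.4232)–(0.4852, -1.5653, 0.227193)  len=0.1960
  (v23,v27,v28) [-++] → (0.4852, -1.5653, 0.227193)–(0.4852, -1.5653, -0.4232)  len=0.6504
  (v23,v28,v24) [-+-] → (0.4852, -1.5653, -0.4232)–(0.4852, -1.69736, -0.47275)  len=0.1410
  (v24,v28,v29) [-++] → (0.4852, -1.69736, -0.47275)–(0.4852, -2.2625, -0.6848)  len=0.6036
  (v24,v29,v20) [-+-] → (0.4852, -2.2625, -0.6848)–(0.4852, -2.38611, -0.488302)  len=0.2321
  (v20,v29,v25) [-++] → (0.4852, -2.38611, -0.488302)–(0.4852, -2.6933, 0)  len=0.5769

Chained into 2 loop(s):
  loop 1: 10 segments, perimeter = 3.9538
  loop 2: 10 segments, perimeter = 3.9538
Total perimeter = 7.908

loops=2 perimeter=7.908


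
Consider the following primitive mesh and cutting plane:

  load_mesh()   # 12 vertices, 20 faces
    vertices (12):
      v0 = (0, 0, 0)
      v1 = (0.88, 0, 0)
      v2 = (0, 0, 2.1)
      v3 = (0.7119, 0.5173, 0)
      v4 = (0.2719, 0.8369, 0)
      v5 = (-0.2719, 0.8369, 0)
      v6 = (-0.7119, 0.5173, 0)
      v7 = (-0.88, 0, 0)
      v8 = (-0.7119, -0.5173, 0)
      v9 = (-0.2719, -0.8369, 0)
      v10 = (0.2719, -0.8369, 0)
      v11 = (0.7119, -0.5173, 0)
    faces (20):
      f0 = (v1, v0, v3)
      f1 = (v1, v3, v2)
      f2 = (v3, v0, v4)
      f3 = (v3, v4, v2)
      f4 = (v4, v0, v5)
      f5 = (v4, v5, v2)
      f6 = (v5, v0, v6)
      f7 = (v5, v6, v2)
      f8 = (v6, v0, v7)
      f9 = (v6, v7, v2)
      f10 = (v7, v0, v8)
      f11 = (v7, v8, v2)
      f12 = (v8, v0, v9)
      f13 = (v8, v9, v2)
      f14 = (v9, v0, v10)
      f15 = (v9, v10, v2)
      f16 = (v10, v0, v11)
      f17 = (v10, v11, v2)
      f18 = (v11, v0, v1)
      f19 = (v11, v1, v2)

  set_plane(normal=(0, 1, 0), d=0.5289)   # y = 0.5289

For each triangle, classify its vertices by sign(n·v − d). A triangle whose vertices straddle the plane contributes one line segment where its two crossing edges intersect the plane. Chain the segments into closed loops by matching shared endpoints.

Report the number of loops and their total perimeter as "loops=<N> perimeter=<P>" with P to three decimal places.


Straddling triangles (6 of 20):
  (v3,v0,v4) [--+] → (0.171834, 0.5289, 0)–(0.69593, 0.5289, 0)  len=0.5241
  (v3,v4,v2) [-+-] → (0.69593, 0.5289, 0)–(0.171834, 0.5289, 0.772852)  len=0.9338
  (v4,v0,v5) [+-+] → (0.171834, 0.5289, 0)–(-0.171834, 0.5289, 0)  len=0.3437
  (v4,v5,v2) [++-] → (-0.171834, 0.5289, 0.772852)–(0.171834, 0.5289, 0.772852)  len=0.3437
  (v5,v0,v6) [+--] → (-0.171834, 0.5289, 0)–(-0.69593, 0.5289, 0)  len=0.5241
  (v5,v6,v2) [+--] → (-0.69593, 0.5289, 0)–(-0.171834, 0.5289, 0.772852)  len=0.9338

Chained into 1 loop(s):
  loop 1: 6 segments, perimeter = 3.6031
Total perimeter = 3.603

loops=1 perimeter=3.603


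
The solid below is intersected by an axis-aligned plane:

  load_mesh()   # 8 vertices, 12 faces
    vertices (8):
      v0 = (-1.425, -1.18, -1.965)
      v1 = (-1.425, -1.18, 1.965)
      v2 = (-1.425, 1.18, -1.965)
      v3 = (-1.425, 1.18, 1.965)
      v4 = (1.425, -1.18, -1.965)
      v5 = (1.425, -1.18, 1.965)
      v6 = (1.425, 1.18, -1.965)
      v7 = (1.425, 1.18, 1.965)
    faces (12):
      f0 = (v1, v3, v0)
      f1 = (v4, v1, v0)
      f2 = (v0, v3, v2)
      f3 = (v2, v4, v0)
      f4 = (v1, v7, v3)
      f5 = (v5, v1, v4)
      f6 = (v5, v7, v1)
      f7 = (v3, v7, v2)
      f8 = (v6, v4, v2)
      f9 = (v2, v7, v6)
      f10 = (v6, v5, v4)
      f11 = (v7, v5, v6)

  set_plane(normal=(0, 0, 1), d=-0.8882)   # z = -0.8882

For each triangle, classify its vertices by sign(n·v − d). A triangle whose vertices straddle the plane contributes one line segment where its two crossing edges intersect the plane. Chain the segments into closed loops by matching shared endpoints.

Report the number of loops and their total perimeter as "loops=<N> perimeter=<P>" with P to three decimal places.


Straddling triangles (8 of 12):
  (v1,v3,v0) [++-] → (-1.425, -0.533372, -0.8882)–(-1.425, -1.18, -0.8882)  len=0.6466
  (v4,v1,v0) [-+-] → (0.644115, -1.18, -0.8882)–(-1.425, -1.18, -0.8882)  len=2.0691
  (v0,v3,v2) [-+-] → (-1.425, -0.533372, -0.8882)–(-1.425, 1.18, -0.8882)  len=1.7134
  (v5,v1,v4) [++-] → (0.644115, -1.18, -0.8882)–(1.425, -1.18, -0.8882)  len=0.7809
  (v3,v7,v2) [++-] → (-0.644115, 1.18, -0.8882)–(-1.425, 1.18, -0.8882)  len=0.7809
  (v2,v7,v6) [-+-] → (-0.644115, 1.18, -0.8882)–(1.425, 1.18, -0.8882)  len=2.0691
  (v6,v5,v4) [-+-] → (1.425, 0.533372, -0.8882)–(1.425, -1.18, -0.8882)  len=1.7134
  (v7,v5,v6) [++-] → (1.425, 0.533372, -0.8882)–(1.425, 1.18, -0.8882)  len=0.6466

Chained into 1 loop(s):
  loop 1: 8 segments, perimeter = 10.4200
Total perimeter = 10.420

loops=1 perimeter=10.420


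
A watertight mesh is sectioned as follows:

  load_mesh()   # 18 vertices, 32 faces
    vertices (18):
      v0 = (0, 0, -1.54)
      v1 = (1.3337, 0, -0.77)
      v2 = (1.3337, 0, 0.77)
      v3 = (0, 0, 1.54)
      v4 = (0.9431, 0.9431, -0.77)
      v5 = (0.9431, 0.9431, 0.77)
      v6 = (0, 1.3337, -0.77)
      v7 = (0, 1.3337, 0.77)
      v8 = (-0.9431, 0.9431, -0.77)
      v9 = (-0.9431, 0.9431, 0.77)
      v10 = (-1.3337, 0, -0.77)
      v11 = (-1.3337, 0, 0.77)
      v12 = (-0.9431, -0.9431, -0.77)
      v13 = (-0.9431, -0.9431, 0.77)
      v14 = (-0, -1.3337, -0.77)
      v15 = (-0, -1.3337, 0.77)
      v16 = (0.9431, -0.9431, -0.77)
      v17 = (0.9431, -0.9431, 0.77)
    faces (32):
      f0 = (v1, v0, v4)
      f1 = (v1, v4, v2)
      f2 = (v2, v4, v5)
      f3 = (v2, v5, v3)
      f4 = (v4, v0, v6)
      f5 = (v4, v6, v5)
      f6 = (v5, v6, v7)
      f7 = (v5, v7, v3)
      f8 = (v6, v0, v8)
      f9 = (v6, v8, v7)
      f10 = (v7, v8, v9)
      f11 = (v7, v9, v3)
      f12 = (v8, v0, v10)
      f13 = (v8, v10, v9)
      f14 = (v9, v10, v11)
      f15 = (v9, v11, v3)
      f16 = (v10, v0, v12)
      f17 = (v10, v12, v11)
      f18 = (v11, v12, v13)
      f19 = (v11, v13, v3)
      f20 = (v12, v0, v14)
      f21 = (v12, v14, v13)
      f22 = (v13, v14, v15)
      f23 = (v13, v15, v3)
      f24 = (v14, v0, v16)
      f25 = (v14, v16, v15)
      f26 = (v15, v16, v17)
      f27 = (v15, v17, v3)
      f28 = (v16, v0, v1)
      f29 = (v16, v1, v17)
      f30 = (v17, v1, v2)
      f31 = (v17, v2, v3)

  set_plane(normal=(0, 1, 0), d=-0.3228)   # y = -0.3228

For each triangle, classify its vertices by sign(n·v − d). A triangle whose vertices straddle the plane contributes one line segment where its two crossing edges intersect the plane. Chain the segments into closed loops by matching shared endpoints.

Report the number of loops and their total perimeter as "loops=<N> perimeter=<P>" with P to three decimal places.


loops=1 perimeter=8.459

Straddling triangles (12 of 32):
  (v10,v0,v12) [++-] → (-0.3228, -0.3228, -1.27645)–(-1.20001, -0.3228, -0.77)  len=1.0129
  (v10,v12,v11) [+-+] → (-1.20001, -0.3228, -0.77)–(-1.20001, -0.3228, 0.242896)  len=1.0129
  (v11,v12,v13) [+--] → (-1.20001, -0.3228, 0.242896)–(-1.20001, -0.3228, 0.77)  len=0.5271
  (v11,v13,v3) [+-+] → (-1.20001, -0.3228, 0.77)–(-0.3228, -0.3228, 1.27645)  len=1.0129
  (v12,v0,v14) [-+-] → (-0.3228, -0.3228, -1.27645)–(0, -0.3228, -1.35363)  len=0.3319
  (v13,v15,v3) [--+] → (0, -0.3228, 1.35363)–(-0.3228, -0.3228, 1.27645)  len=0.3319
  (v14,v0,v16) [-+-] → (0, -0.3228, -1.35363)–(0.3228, -0.3228, -1.27645)  len=0.3319
  (v15,v17,v3) [--+] → (0.3228, -0.3228, 1.27645)–(0, -0.3228, 1.35363)  len=0.3319
  (v16,v0,v1) [-++] → (0.3228, -0.3228, -1.27645)–(1.20001, -0.3228, -0.77)  len=1.0129
  (v16,v1,v17) [-+-] → (1.20001, -0.3228, -0.77)–(1.20001, -0.3228, -0.242896)  len=0.5271
  (v17,v1,v2) [-++] → (1.20001, -0.3228, -0.242896)–(1.20001, -0.3228, 0.77)  len=1.0129
  (v17,v2,v3) [-++] → (1.20001, -0.3228, 0.77)–(0.3228, -0.3228, 1.27645)  len=1.0129

Chained into 1 loop(s):
  loop 1: 12 segments, perimeter = 8.4592
Total perimeter = 8.459


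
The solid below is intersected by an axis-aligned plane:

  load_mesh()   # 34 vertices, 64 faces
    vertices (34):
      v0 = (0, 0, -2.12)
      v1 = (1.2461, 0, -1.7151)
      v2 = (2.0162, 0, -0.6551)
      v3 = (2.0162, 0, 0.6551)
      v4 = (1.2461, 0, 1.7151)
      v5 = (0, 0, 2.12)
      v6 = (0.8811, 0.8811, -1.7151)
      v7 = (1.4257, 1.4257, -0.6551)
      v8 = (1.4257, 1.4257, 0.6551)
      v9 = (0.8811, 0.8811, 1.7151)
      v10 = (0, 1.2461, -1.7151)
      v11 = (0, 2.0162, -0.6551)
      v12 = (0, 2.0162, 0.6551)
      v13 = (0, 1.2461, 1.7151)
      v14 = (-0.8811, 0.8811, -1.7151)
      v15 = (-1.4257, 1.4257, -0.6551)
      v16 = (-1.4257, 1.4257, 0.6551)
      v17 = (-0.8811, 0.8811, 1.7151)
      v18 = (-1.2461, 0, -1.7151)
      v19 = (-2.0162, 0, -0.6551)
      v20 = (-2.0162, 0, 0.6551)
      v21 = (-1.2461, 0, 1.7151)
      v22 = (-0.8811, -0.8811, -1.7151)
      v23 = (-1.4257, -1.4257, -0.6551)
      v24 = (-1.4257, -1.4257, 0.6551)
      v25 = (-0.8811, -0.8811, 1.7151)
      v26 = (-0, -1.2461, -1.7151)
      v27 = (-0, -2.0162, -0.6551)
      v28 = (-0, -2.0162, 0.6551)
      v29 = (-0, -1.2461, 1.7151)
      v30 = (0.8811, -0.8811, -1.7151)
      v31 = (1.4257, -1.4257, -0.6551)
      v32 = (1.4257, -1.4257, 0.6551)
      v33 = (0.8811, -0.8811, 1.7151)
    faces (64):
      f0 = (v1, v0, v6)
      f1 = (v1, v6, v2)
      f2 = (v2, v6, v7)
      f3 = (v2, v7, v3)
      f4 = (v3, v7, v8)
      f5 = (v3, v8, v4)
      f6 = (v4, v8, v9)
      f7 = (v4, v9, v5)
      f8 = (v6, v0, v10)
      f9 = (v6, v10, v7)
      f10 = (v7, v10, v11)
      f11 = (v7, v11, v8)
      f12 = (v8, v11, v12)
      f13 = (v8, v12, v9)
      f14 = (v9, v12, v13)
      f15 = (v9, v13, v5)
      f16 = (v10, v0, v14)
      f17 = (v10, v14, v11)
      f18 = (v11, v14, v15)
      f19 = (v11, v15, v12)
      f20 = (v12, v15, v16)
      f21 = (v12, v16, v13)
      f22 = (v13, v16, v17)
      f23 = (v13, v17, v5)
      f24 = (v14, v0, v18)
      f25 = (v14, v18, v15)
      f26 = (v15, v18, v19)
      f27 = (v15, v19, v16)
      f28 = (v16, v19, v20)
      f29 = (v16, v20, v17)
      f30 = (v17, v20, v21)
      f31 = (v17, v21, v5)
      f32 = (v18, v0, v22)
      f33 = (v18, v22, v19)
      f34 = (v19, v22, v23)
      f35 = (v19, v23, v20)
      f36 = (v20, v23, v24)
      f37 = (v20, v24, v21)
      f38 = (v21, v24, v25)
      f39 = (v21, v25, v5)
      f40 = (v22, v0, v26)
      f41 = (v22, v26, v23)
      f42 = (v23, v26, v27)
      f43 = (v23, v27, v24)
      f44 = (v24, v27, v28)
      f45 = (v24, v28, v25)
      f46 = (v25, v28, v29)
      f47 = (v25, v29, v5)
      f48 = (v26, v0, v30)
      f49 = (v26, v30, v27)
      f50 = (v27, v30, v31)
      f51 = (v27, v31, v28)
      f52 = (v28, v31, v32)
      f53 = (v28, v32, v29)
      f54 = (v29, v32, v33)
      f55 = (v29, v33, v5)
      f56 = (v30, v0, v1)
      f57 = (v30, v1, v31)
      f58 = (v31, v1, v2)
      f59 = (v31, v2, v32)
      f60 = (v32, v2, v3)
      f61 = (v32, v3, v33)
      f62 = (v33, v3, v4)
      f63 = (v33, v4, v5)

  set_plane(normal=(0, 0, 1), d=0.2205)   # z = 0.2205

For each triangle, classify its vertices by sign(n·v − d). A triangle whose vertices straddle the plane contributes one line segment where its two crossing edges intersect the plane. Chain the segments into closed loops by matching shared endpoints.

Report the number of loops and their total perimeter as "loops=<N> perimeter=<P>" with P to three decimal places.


loops=1 perimeter=12.345

Straddling triangles (16 of 64):
  (v2,v7,v3) [--+] → (1.82033, 0.472912, 0.2205)–(2.0162, 0, 0.2205)  len=0.5119
  (v3,v7,v8) [+-+] → (1.82033, 0.472912, 0.2205)–(1.4257, 1.4257, 0.2205)  len=1.0313
  (v7,v11,v8) [--+] → (0.952788, 1.62157, 0.2205)–(1.4257, 1.4257, 0.2205)  len=0.5119
  (v8,v11,v12) [+-+] → (0.952788, 1.62157, 0.2205)–(0, 2.0162, 0.2205)  len=1.0313
  (v11,v15,v12) [--+] → (-0.472912, 1.82033, 0.2205)–(0, 2.0162, 0.2205)  len=0.5119
  (v12,v15,v16) [+-+] → (-0.472912, 1.82033, 0.2205)–(-1.4257, 1.4257, 0.2205)  len=1.0313
  (v15,v19,v16) [--+] → (-1.62157, 0.952788, 0.2205)–(-1.4257, 1.4257, 0.2205)  len=0.5119
  (v16,v19,v20) [+-+] → (-1.62157, 0.952788, 0.2205)–(-2.0162, 0, 0.2205)  len=1.0313
  (v19,v23,v20) [--+] → (-1.82033, -0.472912, 0.2205)–(-2.0162, 0, 0.2205)  len=0.5119
  (v20,v23,v24) [+-+] → (-1.82033, -0.472912, 0.2205)–(-1.4257, -1.4257, 0.2205)  len=1.0313
  (v23,v27,v24) [--+] → (-0.952788, -1.62157, 0.2205)–(-1.4257, -1.4257, 0.2205)  len=0.5119
  (v24,v27,v28) [+-+] → (-0.952788, -1.62157, 0.2205)–(0, -2.0162, 0.2205)  len=1.0313
  (v27,v31,v28) [--+] → (0.472912, -1.82033, 0.2205)–(0, -2.0162, 0.2205)  len=0.5119
  (v28,v31,v32) [+-+] → (0.472912, -1.82033, 0.2205)–(1.4257, -1.4257, 0.2205)  len=1.0313
  (v31,v2,v32) [--+] → (1.62157, -0.952788, 0.2205)–(1.4257, -1.4257, 0.2205)  len=0.5119
  (v32,v2,v3) [+-+] → (1.62157, -0.952788, 0.2205)–(2.0162, 0, 0.2205)  len=1.0313

Chained into 1 loop(s):
  loop 1: 16 segments, perimeter = 12.3452
Total perimeter = 12.345
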